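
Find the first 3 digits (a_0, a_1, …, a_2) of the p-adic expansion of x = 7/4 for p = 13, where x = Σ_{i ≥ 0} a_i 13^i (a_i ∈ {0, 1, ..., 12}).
(a_0, …, a_2) = (5, 3, 3)

v_13(7/4) = 0 (numerator and denominator both coprime to 13), so x ∈ ℤ_13^×. Compute digits iteratively via a_i = x_i mod 13, x_{i+1} = (x_i − a_i)/13, with x_0 = x:
  x_0 = 7/4;  a_0 = 5;  x_1 = (x_0 − 5)/13 = -1/4
  x_1 = -1/4;  a_1 = 3;  x_2 = (x_1 − 3)/13 = -1/4
  x_2 = -1/4;  a_2 = 3;  x_3 = (x_2 − 3)/13 = -1/4
Digits: (5, 3, 3).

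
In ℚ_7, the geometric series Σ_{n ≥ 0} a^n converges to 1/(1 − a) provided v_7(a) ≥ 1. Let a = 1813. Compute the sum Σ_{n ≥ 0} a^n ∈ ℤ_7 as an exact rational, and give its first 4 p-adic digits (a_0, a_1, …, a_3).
Σ a^n = 1/(1 − a) = -1/1812;  first 4 digits = (1, 0, 2, 5)

v_7(a) = 2 ≥ 1, so the series converges in ℤ_7 to 1/(1 − a) = 1/(1 − 1813) = -1/1812. Expand this rational in ℤ_7: compute digits iteratively via d_i = x_i mod 7, x_{i+1} = (x_i − d_i)/7. The first 4 digits are (1, 0, 2, 5).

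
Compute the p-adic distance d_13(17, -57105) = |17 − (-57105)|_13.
d_13(17, -57105) = 1/28561

Step 1 — x − y = 17 − (-57105) = 57122. Step 2 — v_13(57122) = 4 (factor: 57122 = (13^4 · 2); the sign does not affect v_p). Step 3 — |x − y|_13 = 13^{-4} = 1/28561.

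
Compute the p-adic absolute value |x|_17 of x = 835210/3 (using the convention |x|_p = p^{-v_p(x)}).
|835210/3|_17 = 1/83521

Step 1 — compute v_17(x) by factoring powers of 17 out of the numerator and denominator: v_17(835210/3) = 4. Step 2 — apply |x|_p = p^{-v_p(x)} = 17^{-4} = 1/83521.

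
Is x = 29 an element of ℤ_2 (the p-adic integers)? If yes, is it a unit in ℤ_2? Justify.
x ∈ ℤ_2^× (unit); v_2(x) = 0

ℤ_2 = {x ∈ ℚ_2 : v_2(x) ≥ 0} and ℤ_2^× = {x ∈ ℤ_2 : v_2(x) = 0}. Here v_2(29) = v_2(num) − v_2(den) = 0; compare against these criteria.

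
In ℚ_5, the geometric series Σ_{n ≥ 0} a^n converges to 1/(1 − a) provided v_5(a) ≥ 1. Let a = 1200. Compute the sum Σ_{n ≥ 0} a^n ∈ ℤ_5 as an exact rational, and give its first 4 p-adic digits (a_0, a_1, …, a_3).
Σ a^n = 1/(1 − a) = -1/1199;  first 4 digits = (1, 0, 3, 4)

v_5(a) = 2 ≥ 1, so the series converges in ℤ_5 to 1/(1 − a) = 1/(1 − 1200) = -1/1199. Expand this rational in ℤ_5: compute digits iteratively via d_i = x_i mod 5, x_{i+1} = (x_i − d_i)/5. The first 4 digits are (1, 0, 3, 4).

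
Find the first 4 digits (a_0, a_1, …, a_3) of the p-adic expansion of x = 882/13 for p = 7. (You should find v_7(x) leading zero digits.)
(a_0, …, a_3) = (0, 0, 3, 3)

v_7(882/13) = 2, so a_0 = ... = a_1 = 0. Factor out: x = 7^2 · u with u = 18/13 a unit in ℤ_7. Expand u iteratively via a_{v+i} = u_i mod 7, u_{i+1} = (u_i − a_{v+i})/7:
  u_0 = 18/13;  a_2 = 3;  u_1 = (u_0 − 3)/7 = -3/13
  u_1 = -3/13;  a_3 = 3;  u_2 = (u_1 − 3)/7 = -6/13
Digits: (0, 0, 3, 3).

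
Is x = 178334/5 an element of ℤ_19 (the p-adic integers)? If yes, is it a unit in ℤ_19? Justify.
x ∈ ℤ_19 but not a unit; v_19(x) = 3 > 0

ℤ_19 = {x ∈ ℚ_19 : v_19(x) ≥ 0} and ℤ_19^× = {x ∈ ℤ_19 : v_19(x) = 0}. Here v_19(178334/5) = v_19(num) − v_19(den) = 3; compare against these criteria.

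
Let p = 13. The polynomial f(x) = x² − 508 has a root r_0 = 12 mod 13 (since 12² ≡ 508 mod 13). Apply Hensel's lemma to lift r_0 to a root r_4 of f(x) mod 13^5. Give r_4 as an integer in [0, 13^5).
r_4 = 356758 (mod 371293)

Hensel's recurrence: r_{i+1} = r_i − f(r_i)·(f′(r_i))^{-1} mod 13^{i+2}, with f′(x) = 2x. Iterate:
  r_0 = 12 (mod 13)
  r_1 = 168 (mod 169)
  r_2 = 844 (mod 2197)
  r_3 = 14026 (mod 28561)
  r_4 = 356758 (mod 371293)
Final: r_4 = 356758, and one checks f(r_4) ≡ 0 mod 13^5.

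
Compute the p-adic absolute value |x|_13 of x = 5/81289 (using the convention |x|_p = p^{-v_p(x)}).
|5/81289|_13 = 2197

Step 1 — compute v_13(x) by factoring powers of 13 out of the numerator and denominator: v_13(5/81289) = -3. Step 2 — apply |x|_p = p^{-v_p(x)} = 13^{3} = 2197.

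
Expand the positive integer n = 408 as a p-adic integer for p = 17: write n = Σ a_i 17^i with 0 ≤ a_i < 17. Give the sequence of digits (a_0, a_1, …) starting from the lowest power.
(a_0, a_1, …) = (0, 7, 1)

Repeated division by 17 gives the digits low-to-high: 408 = 7·17^1 + 1·17^2. Digit sequence: (0, 7, 1).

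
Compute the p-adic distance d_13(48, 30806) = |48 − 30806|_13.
d_13(48, 30806) = 1/2197

Step 1 — x − y = 48 − 30806 = -30758. Step 2 — v_13(-30758) = 3 (factor: -30758 = −(13^3 · 14); the sign does not affect v_p). Step 3 — |x − y|_13 = 13^{-3} = 1/2197.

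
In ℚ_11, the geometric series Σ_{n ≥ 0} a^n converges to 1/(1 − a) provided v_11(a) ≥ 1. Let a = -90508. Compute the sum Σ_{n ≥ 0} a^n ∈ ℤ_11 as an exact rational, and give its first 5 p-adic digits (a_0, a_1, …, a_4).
Σ a^n = 1/(1 − a) = 1/90509;  first 5 digits = (1, 0, 0, 9, 4)

v_11(a) = 3 ≥ 1, so the series converges in ℤ_11 to 1/(1 − a) = 1/(1 − (-90508)) = 1/90509. Expand this rational in ℤ_11: compute digits iteratively via d_i = x_i mod 11, x_{i+1} = (x_i − d_i)/11. The first 5 digits are (1, 0, 0, 9, 4).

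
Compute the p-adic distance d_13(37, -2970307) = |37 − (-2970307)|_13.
d_13(37, -2970307) = 1/371293

Step 1 — x − y = 37 − (-2970307) = 2970344. Step 2 — v_13(2970344) = 5 (factor: 2970344 = (13^5 · 8); the sign does not affect v_p). Step 3 — |x − y|_13 = 13^{-5} = 1/371293.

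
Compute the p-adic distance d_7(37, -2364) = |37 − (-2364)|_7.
d_7(37, -2364) = 1/2401

Step 1 — x − y = 37 − (-2364) = 2401. Step 2 — v_7(2401) = 4 (factor: 2401 = (7^4 · 1); the sign does not affect v_p). Step 3 — |x − y|_7 = 7^{-4} = 1/2401.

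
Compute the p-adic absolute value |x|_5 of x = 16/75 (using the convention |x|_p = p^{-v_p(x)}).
|16/75|_5 = 25

Step 1 — compute v_5(x) by factoring powers of 5 out of the numerator and denominator: v_5(16/75) = -2. Step 2 — apply |x|_p = p^{-v_p(x)} = 5^{2} = 25.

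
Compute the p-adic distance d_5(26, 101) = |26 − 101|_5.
d_5(26, 101) = 1/25

Step 1 — x − y = 26 − 101 = -75. Step 2 — v_5(-75) = 2 (factor: -75 = −(5^2 · 3); the sign does not affect v_p). Step 3 — |x − y|_5 = 5^{-2} = 1/25.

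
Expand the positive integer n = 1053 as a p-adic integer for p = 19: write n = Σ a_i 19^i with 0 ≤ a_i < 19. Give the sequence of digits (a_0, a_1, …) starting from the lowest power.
(a_0, a_1, …) = (8, 17, 2)

Repeated division by 19 gives the digits low-to-high: 1053 = 8 + 17·19^1 + 2·19^2. Digit sequence: (8, 17, 2).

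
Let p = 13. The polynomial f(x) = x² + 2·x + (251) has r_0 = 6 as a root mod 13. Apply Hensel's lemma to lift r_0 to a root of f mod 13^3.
r_2 = 2073 (mod 2197)

Hensel: r_{i+1} = r_i − f(r_i)·(f′(r_i))^{-1} mod 13^{i+2}, f′(x) = 2x + 2. Iterate:
  r_0 = 6 (mod 13)
  r_1 = 45 (mod 169)
  r_2 = 2073 (mod 2197)
Final: r = 2073 satisfies f(r) ≡ 0 mod 13^3.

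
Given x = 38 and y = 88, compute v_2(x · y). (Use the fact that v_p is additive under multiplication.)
v_2(3344) = 4

v_p(x) = 1 (factor: 38 = 2^1 · 19); v_p(y) = 3 (factor: 88 = 2^3 · 11). Additivity: v_p(xy) = v_p(x) + v_p(y) = 1 + 3 = 4. (Direct check: xy = 3344 = 2^4 · (209).)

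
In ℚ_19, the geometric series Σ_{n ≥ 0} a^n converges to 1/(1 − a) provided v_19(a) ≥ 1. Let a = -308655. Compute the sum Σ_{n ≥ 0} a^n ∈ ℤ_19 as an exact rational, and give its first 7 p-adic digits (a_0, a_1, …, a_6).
Σ a^n = 1/(1 − a) = 1/308656;  first 7 digits = (1, 0, 0, 12, 16, 18, 10)

v_19(a) = 3 ≥ 1, so the series converges in ℤ_19 to 1/(1 − a) = 1/(1 − (-308655)) = 1/308656. Expand this rational in ℤ_19: compute digits iteratively via d_i = x_i mod 19, x_{i+1} = (x_i − d_i)/19. The first 7 digits are (1, 0, 0, 12, 16, 18, 10).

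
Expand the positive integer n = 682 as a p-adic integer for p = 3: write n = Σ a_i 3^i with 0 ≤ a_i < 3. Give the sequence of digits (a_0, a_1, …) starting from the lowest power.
(a_0, a_1, …) = (1, 2, 0, 1, 2, 2)

Repeated division by 3 gives the digits low-to-high: 682 = 1 + 2·3^1 + 1·3^3 + 2·3^4 + 2·3^5. Digit sequence: (1, 2, 0, 1, 2, 2).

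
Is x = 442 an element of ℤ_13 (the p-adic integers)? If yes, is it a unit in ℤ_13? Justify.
x ∈ ℤ_13 but not a unit; v_13(x) = 1 > 0

ℤ_13 = {x ∈ ℚ_13 : v_13(x) ≥ 0} and ℤ_13^× = {x ∈ ℤ_13 : v_13(x) = 0}. Here v_13(442) = v_13(num) − v_13(den) = 1; compare against these criteria.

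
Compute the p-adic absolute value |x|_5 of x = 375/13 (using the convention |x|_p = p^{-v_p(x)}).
|375/13|_5 = 1/125

Step 1 — compute v_5(x) by factoring powers of 5 out of the numerator and denominator: v_5(375/13) = 3. Step 2 — apply |x|_p = p^{-v_p(x)} = 5^{-3} = 1/125.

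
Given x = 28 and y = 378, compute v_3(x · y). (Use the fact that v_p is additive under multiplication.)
v_3(10584) = 3

v_p(x) = 0 (factor: 28 = 3^0 · 28); v_p(y) = 3 (factor: 378 = 3^3 · 14). Additivity: v_p(xy) = v_p(x) + v_p(y) = 0 + 3 = 3. (Direct check: xy = 10584 = 3^3 · (392).)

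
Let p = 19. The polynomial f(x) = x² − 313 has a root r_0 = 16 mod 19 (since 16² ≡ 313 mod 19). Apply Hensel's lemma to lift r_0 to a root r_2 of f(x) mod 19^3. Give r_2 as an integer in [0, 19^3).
r_2 = 5963 (mod 6859)

Hensel's recurrence: r_{i+1} = r_i − f(r_i)·(f′(r_i))^{-1} mod 19^{i+2}, with f′(x) = 2x. Iterate:
  r_0 = 16 (mod 19)
  r_1 = 187 (mod 361)
  r_2 = 5963 (mod 6859)
Final: r_2 = 5963, and one checks f(r_2) ≡ 0 mod 19^3.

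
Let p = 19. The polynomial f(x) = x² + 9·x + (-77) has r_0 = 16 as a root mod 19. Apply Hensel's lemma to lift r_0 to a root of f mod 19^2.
r_1 = 149 (mod 361)

Hensel: r_{i+1} = r_i − f(r_i)·(f′(r_i))^{-1} mod 19^{i+2}, f′(x) = 2x + 9. Iterate:
  r_0 = 16 (mod 19)
  r_1 = 149 (mod 361)
Final: r = 149 satisfies f(r) ≡ 0 mod 19^2.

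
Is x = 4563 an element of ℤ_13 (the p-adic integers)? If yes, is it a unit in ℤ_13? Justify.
x ∈ ℤ_13 but not a unit; v_13(x) = 2 > 0

ℤ_13 = {x ∈ ℚ_13 : v_13(x) ≥ 0} and ℤ_13^× = {x ∈ ℤ_13 : v_13(x) = 0}. Here v_13(4563) = v_13(num) − v_13(den) = 2; compare against these criteria.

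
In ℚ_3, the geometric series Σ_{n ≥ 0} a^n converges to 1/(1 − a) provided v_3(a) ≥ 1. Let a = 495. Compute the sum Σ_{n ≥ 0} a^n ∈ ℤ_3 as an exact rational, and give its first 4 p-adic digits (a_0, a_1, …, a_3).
Σ a^n = 1/(1 − a) = -1/494;  first 4 digits = (1, 0, 1, 0)

v_3(a) = 2 ≥ 1, so the series converges in ℤ_3 to 1/(1 − a) = 1/(1 − 495) = -1/494. Expand this rational in ℤ_3: compute digits iteratively via d_i = x_i mod 3, x_{i+1} = (x_i − d_i)/3. The first 4 digits are (1, 0, 1, 0).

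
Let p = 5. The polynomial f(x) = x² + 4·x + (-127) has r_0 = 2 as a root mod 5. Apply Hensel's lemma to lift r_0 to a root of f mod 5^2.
r_1 = 7 (mod 25)

Hensel: r_{i+1} = r_i − f(r_i)·(f′(r_i))^{-1} mod 5^{i+2}, f′(x) = 2x + 4. Iterate:
  r_0 = 2 (mod 5)
  r_1 = 7 (mod 25)
Final: r = 7 satisfies f(r) ≡ 0 mod 5^2.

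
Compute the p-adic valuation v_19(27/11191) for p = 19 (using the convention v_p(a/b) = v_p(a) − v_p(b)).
v_19(27/11191) = -2

Factor powers of 19 from the numerator and denominator of the reduced fraction: 27 = 19^0 · 27 and 11191 = 19^2 · 31. Apply v_p(a/b) = v_p(a) − v_p(b): v_19(27/11191) = 0 − 2 = -2.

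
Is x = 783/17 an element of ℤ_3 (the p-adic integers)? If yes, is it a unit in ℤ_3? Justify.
x ∈ ℤ_3 but not a unit; v_3(x) = 3 > 0

ℤ_3 = {x ∈ ℚ_3 : v_3(x) ≥ 0} and ℤ_3^× = {x ∈ ℤ_3 : v_3(x) = 0}. Here v_3(783/17) = v_3(num) − v_3(den) = 3; compare against these criteria.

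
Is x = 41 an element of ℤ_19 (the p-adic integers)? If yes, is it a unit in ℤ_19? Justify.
x ∈ ℤ_19^× (unit); v_19(x) = 0

ℤ_19 = {x ∈ ℚ_19 : v_19(x) ≥ 0} and ℤ_19^× = {x ∈ ℤ_19 : v_19(x) = 0}. Here v_19(41) = v_19(num) − v_19(den) = 0; compare against these criteria.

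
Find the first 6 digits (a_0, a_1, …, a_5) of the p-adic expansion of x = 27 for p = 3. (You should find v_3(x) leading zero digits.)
(a_0, …, a_5) = (0, 0, 0, 1, 0, 0)

v_3(27) = 3, so a_0 = ... = a_2 = 0. Factor out: x = 3^3 · u with u = 1 a unit in ℤ_3. Expand u iteratively via a_{v+i} = u_i mod 3, u_{i+1} = (u_i − a_{v+i})/3:
  u_0 = 1;  a_3 = 1;  u_1 = (u_0 − 1)/3 = 0
  u_1 = 0;  a_4 = 0;  u_2 = (u_1 − 0)/3 = 0
  u_2 = 0;  a_5 = 0;  u_3 = (u_2 − 0)/3 = 0
Digits: (0, 0, 0, 1, 0, 0).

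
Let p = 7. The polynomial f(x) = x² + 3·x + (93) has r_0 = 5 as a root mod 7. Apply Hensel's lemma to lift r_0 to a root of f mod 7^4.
r_3 = 481 (mod 2401)

Hensel: r_{i+1} = r_i − f(r_i)·(f′(r_i))^{-1} mod 7^{i+2}, f′(x) = 2x + 3. Iterate:
  r_0 = 5 (mod 7)
  r_1 = 40 (mod 49)
  r_2 = 138 (mod 343)
  r_3 = 481 (mod 2401)
Final: r = 481 satisfies f(r) ≡ 0 mod 7^4.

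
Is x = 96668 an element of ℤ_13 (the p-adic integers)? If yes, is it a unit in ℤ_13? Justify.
x ∈ ℤ_13 but not a unit; v_13(x) = 3 > 0

ℤ_13 = {x ∈ ℚ_13 : v_13(x) ≥ 0} and ℤ_13^× = {x ∈ ℤ_13 : v_13(x) = 0}. Here v_13(96668) = v_13(num) − v_13(den) = 3; compare against these criteria.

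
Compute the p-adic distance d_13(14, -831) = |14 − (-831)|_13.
d_13(14, -831) = 1/169

Step 1 — x − y = 14 − (-831) = 845. Step 2 — v_13(845) = 2 (factor: 845 = (13^2 · 5); the sign does not affect v_p). Step 3 — |x − y|_13 = 13^{-2} = 1/169.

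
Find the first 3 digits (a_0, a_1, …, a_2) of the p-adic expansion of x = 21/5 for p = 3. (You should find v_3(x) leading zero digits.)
(a_0, …, a_2) = (0, 2, 1)

v_3(21/5) = 1, so a_0 = ... = a_0 = 0. Factor out: x = 3^1 · u with u = 7/5 a unit in ℤ_3. Expand u iteratively via a_{v+i} = u_i mod 3, u_{i+1} = (u_i − a_{v+i})/3:
  u_0 = 7/5;  a_1 = 2;  u_1 = (u_0 − 2)/3 = -1/5
  u_1 = -1/5;  a_2 = 1;  u_2 = (u_1 − 1)/3 = -2/5
Digits: (0, 2, 1).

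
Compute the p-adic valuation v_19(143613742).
v_19(143613742) = 5

v_19(n) is the largest exponent k such that 19^k divides n. Factor out: 143613742 = 19^5 · 58. (Sign doesn't affect v_p.) So v_19(143613742) = 5.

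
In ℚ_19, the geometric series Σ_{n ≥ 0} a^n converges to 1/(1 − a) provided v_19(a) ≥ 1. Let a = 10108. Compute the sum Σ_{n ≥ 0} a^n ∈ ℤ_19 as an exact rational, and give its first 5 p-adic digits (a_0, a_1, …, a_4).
Σ a^n = 1/(1 − a) = -1/10107;  first 5 digits = (1, 0, 9, 1, 5)

v_19(a) = 2 ≥ 1, so the series converges in ℤ_19 to 1/(1 − a) = 1/(1 − 10108) = -1/10107. Expand this rational in ℤ_19: compute digits iteratively via d_i = x_i mod 19, x_{i+1} = (x_i − d_i)/19. The first 5 digits are (1, 0, 9, 1, 5).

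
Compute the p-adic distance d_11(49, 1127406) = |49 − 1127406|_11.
d_11(49, 1127406) = 1/161051

Step 1 — x − y = 49 − 1127406 = -1127357. Step 2 — v_11(-1127357) = 5 (factor: -1127357 = −(11^5 · 7); the sign does not affect v_p). Step 3 — |x − y|_11 = 11^{-5} = 1/161051.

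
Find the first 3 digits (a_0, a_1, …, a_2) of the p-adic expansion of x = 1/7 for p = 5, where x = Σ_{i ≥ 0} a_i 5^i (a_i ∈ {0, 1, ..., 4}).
(a_0, …, a_2) = (3, 3, 0)

v_5(1/7) = 0 (numerator and denominator both coprime to 5), so x ∈ ℤ_5^×. Compute digits iteratively via a_i = x_i mod 5, x_{i+1} = (x_i − a_i)/5, with x_0 = x:
  x_0 = 1/7;  a_0 = 3;  x_1 = (x_0 − 3)/5 = -4/7
  x_1 = -4/7;  a_1 = 3;  x_2 = (x_1 − 3)/5 = -5/7
  x_2 = -5/7;  a_2 = 0;  x_3 = (x_2 − 0)/5 = -1/7
Digits: (3, 3, 0).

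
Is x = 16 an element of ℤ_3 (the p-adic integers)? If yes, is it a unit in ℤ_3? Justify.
x ∈ ℤ_3^× (unit); v_3(x) = 0

ℤ_3 = {x ∈ ℚ_3 : v_3(x) ≥ 0} and ℤ_3^× = {x ∈ ℤ_3 : v_3(x) = 0}. Here v_3(16) = v_3(num) − v_3(den) = 0; compare against these criteria.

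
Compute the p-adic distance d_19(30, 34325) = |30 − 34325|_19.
d_19(30, 34325) = 1/6859

Step 1 — x − y = 30 − 34325 = -34295. Step 2 — v_19(-34295) = 3 (factor: -34295 = −(19^3 · 5); the sign does not affect v_p). Step 3 — |x − y|_19 = 19^{-3} = 1/6859.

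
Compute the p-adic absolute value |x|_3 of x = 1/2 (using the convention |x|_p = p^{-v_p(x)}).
|1/2|_3 = 1

Step 1 — compute v_3(x) by factoring powers of 3 out of the numerator and denominator: v_3(1/2) = 0. Step 2 — apply |x|_p = p^{-v_p(x)} = 3^{0} = 1.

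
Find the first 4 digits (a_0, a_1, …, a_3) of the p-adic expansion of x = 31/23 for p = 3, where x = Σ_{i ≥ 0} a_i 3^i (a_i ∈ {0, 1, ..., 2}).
(a_0, …, a_3) = (2, 2, 2, 0)

v_3(31/23) = 0 (numerator and denominator both coprime to 3), so x ∈ ℤ_3^×. Compute digits iteratively via a_i = x_i mod 3, x_{i+1} = (x_i − a_i)/3, with x_0 = x:
  x_0 = 31/23;  a_0 = 2;  x_1 = (x_0 − 2)/3 = -5/23
  x_1 = -5/23;  a_1 = 2;  x_2 = (x_1 − 2)/3 = -17/23
  x_2 = -17/23;  a_2 = 2;  x_3 = (x_2 − 2)/3 = -21/23
  x_3 = -21/23;  a_3 = 0;  x_4 = (x_3 − 0)/3 = -7/23
Digits: (2, 2, 2, 0).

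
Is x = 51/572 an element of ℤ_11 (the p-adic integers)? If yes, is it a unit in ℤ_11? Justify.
x ∉ ℤ_11 (v_11(x) = -1 < 0)

ℤ_11 = {x ∈ ℚ_11 : v_11(x) ≥ 0} and ℤ_11^× = {x ∈ ℤ_11 : v_11(x) = 0}. Here v_11(51/572) = v_11(num) − v_11(den) = -1; compare against these criteria.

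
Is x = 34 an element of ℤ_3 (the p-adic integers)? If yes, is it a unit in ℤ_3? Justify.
x ∈ ℤ_3^× (unit); v_3(x) = 0

ℤ_3 = {x ∈ ℚ_3 : v_3(x) ≥ 0} and ℤ_3^× = {x ∈ ℤ_3 : v_3(x) = 0}. Here v_3(34) = v_3(num) − v_3(den) = 0; compare against these criteria.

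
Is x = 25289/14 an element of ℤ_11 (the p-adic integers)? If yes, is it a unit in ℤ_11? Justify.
x ∈ ℤ_11 but not a unit; v_11(x) = 3 > 0

ℤ_11 = {x ∈ ℚ_11 : v_11(x) ≥ 0} and ℤ_11^× = {x ∈ ℤ_11 : v_11(x) = 0}. Here v_11(25289/14) = v_11(num) − v_11(den) = 3; compare against these criteria.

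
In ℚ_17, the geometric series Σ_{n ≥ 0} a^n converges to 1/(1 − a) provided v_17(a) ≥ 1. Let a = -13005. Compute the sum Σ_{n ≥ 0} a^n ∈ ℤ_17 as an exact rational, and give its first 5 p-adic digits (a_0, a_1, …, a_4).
Σ a^n = 1/(1 − a) = 1/13006;  first 5 digits = (1, 0, 6, 14, 1)

v_17(a) = 2 ≥ 1, so the series converges in ℤ_17 to 1/(1 − a) = 1/(1 − (-13005)) = 1/13006. Expand this rational in ℤ_17: compute digits iteratively via d_i = x_i mod 17, x_{i+1} = (x_i − d_i)/17. The first 5 digits are (1, 0, 6, 14, 1).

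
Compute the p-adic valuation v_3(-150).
v_3(-150) = 1

v_3(n) is the largest exponent k such that 3^k divides n. Factor out: -150 = -3^1 · 50. (Sign doesn't affect v_p.) So v_3(-150) = 1.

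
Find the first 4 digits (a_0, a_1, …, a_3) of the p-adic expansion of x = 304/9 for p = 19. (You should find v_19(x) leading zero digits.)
(a_0, …, a_3) = (0, 6, 4, 4)

v_19(304/9) = 1, so a_0 = ... = a_0 = 0. Factor out: x = 19^1 · u with u = 16/9 a unit in ℤ_19. Expand u iteratively via a_{v+i} = u_i mod 19, u_{i+1} = (u_i − a_{v+i})/19:
  u_0 = 16/9;  a_1 = 6;  u_1 = (u_0 − 6)/19 = -2/9
  u_1 = -2/9;  a_2 = 4;  u_2 = (u_1 − 4)/19 = -2/9
  u_2 = -2/9;  a_3 = 4;  u_3 = (u_2 − 4)/19 = -2/9
Digits: (0, 6, 4, 4).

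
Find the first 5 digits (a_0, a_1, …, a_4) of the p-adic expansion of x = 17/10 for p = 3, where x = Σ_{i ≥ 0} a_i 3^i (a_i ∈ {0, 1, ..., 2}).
(a_0, …, a_4) = (2, 2, 2, 0, 0)

v_3(17/10) = 0 (numerator and denominator both coprime to 3), so x ∈ ℤ_3^×. Compute digits iteratively via a_i = x_i mod 3, x_{i+1} = (x_i − a_i)/3, with x_0 = x:
  x_0 = 17/10;  a_0 = 2;  x_1 = (x_0 − 2)/3 = -1/10
  x_1 = -1/10;  a_1 = 2;  x_2 = (x_1 − 2)/3 = -7/10
  x_2 = -7/10;  a_2 = 2;  x_3 = (x_2 − 2)/3 = -9/10
  x_3 = -9/10;  a_3 = 0;  x_4 = (x_3 − 0)/3 = -3/10
  x_4 = -3/10;  a_4 = 0;  x_5 = (x_4 − 0)/3 = -1/10
Digits: (2, 2, 2, 0, 0).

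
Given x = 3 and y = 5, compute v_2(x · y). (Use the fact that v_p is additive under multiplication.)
v_2(15) = 0

v_p(x) = 0 (factor: 3 = 2^0 · 3); v_p(y) = 0 (factor: 5 = 2^0 · 5). Additivity: v_p(xy) = v_p(x) + v_p(y) = 0 + 0 = 0. (Direct check: xy = 15 = 2^0 · (15).)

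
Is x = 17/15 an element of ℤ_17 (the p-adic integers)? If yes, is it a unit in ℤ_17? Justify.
x ∈ ℤ_17 but not a unit; v_17(x) = 1 > 0

ℤ_17 = {x ∈ ℚ_17 : v_17(x) ≥ 0} and ℤ_17^× = {x ∈ ℤ_17 : v_17(x) = 0}. Here v_17(17/15) = v_17(num) − v_17(den) = 1; compare against these criteria.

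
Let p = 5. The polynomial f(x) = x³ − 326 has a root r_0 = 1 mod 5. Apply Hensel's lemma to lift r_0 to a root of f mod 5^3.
r_2 = 26 (mod 125)

Hensel: r_{i+1} = r_i − f(r_i)/f′(r_i) mod 5^{i+2}, where f′(x) = 3x². Iterate:
  r_0 = 1 (mod 5)
  r_1 = 1 (mod 25)
  r_2 = 26 (mod 125)
Final: r = 26 with f(r) ≡ 0 mod 5^3.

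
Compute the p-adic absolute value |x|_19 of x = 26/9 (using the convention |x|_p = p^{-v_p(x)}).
|26/9|_19 = 1

Step 1 — compute v_19(x) by factoring powers of 19 out of the numerator and denominator: v_19(26/9) = 0. Step 2 — apply |x|_p = p^{-v_p(x)} = 19^{0} = 1.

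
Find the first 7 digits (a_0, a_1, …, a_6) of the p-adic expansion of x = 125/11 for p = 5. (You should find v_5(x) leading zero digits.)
(a_0, …, a_6) = (0, 0, 0, 1, 3, 3, 2)

v_5(125/11) = 3, so a_0 = ... = a_2 = 0. Factor out: x = 5^3 · u with u = 1/11 a unit in ℤ_5. Expand u iteratively via a_{v+i} = u_i mod 5, u_{i+1} = (u_i − a_{v+i})/5:
  u_0 = 1/11;  a_3 = 1;  u_1 = (u_0 − 1)/5 = -2/11
  u_1 = -2/11;  a_4 = 3;  u_2 = (u_1 − 3)/5 = -7/11
  u_2 = -7/11;  a_5 = 3;  u_3 = (u_2 − 3)/5 = -8/11
  u_3 = -8/11;  a_6 = 2;  u_4 = (u_3 − 2)/5 = -6/11
Digits: (0, 0, 0, 1, 3, 3, 2).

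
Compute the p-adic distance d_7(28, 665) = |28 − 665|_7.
d_7(28, 665) = 1/49

Step 1 — x − y = 28 − 665 = -637. Step 2 — v_7(-637) = 2 (factor: -637 = −(7^2 · 13); the sign does not affect v_p). Step 3 — |x − y|_7 = 7^{-2} = 1/49.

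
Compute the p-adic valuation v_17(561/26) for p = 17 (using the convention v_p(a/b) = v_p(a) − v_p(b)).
v_17(561/26) = 1

Factor powers of 17 from the numerator and denominator of the reduced fraction: 561 = 17^1 · 33 and 26 = 17^0 · 26. Apply v_p(a/b) = v_p(a) − v_p(b): v_17(561/26) = 1 − 0 = 1.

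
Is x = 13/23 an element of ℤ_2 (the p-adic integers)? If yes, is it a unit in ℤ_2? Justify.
x ∈ ℤ_2^× (unit); v_2(x) = 0

ℤ_2 = {x ∈ ℚ_2 : v_2(x) ≥ 0} and ℤ_2^× = {x ∈ ℤ_2 : v_2(x) = 0}. Here v_2(13/23) = v_2(num) − v_2(den) = 0; compare against these criteria.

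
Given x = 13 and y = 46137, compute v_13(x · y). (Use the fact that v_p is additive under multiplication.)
v_13(599781) = 4

v_p(x) = 1 (factor: 13 = 13^1 · 1); v_p(y) = 3 (factor: 46137 = 13^3 · 21). Additivity: v_p(xy) = v_p(x) + v_p(y) = 1 + 3 = 4. (Direct check: xy = 599781 = 13^4 · (21).)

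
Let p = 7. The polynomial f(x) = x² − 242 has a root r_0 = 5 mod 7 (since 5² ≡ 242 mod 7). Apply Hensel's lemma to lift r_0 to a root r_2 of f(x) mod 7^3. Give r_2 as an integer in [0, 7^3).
r_2 = 159 (mod 343)

Hensel's recurrence: r_{i+1} = r_i − f(r_i)·(f′(r_i))^{-1} mod 7^{i+2}, with f′(x) = 2x. Iterate:
  r_0 = 5 (mod 7)
  r_1 = 12 (mod 49)
  r_2 = 159 (mod 343)
Final: r_2 = 159, and one checks f(r_2) ≡ 0 mod 7^3.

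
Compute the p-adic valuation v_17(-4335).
v_17(-4335) = 2

v_17(n) is the largest exponent k such that 17^k divides n. Factor out: -4335 = -17^2 · 15. (Sign doesn't affect v_p.) So v_17(-4335) = 2.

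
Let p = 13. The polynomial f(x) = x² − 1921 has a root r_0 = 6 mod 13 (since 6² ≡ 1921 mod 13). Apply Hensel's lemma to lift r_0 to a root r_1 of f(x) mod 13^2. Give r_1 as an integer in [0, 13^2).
r_1 = 149 (mod 169)

Hensel's recurrence: r_{i+1} = r_i − f(r_i)·(f′(r_i))^{-1} mod 13^{i+2}, with f′(x) = 2x. Iterate:
  r_0 = 6 (mod 13)
  r_1 = 149 (mod 169)
Final: r_1 = 149, and one checks f(r_1) ≡ 0 mod 13^2.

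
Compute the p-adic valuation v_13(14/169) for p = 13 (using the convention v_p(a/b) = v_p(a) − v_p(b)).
v_13(14/169) = -2

Factor powers of 13 from the numerator and denominator of the reduced fraction: 14 = 13^0 · 14 and 169 = 13^2 · 1. Apply v_p(a/b) = v_p(a) − v_p(b): v_13(14/169) = 0 − 2 = -2.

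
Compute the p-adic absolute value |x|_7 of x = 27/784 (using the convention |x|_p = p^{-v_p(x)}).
|27/784|_7 = 49

Step 1 — compute v_7(x) by factoring powers of 7 out of the numerator and denominator: v_7(27/784) = -2. Step 2 — apply |x|_p = p^{-v_p(x)} = 7^{2} = 49.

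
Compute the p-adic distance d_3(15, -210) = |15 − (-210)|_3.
d_3(15, -210) = 1/9

Step 1 — x − y = 15 − (-210) = 225. Step 2 — v_3(225) = 2 (factor: 225 = (3^2 · 25); the sign does not affect v_p). Step 3 — |x − y|_3 = 3^{-2} = 1/9.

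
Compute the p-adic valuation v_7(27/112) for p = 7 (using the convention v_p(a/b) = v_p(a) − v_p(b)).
v_7(27/112) = -1

Factor powers of 7 from the numerator and denominator of the reduced fraction: 27 = 7^0 · 27 and 112 = 7^1 · 16. Apply v_p(a/b) = v_p(a) − v_p(b): v_7(27/112) = 0 − 1 = -1.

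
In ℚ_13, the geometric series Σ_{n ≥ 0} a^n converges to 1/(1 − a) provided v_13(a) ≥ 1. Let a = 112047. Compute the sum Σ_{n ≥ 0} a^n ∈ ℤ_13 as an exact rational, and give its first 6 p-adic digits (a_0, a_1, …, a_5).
Σ a^n = 1/(1 − a) = -1/112046;  first 6 digits = (1, 0, 0, 12, 3, 0)

v_13(a) = 3 ≥ 1, so the series converges in ℤ_13 to 1/(1 − a) = 1/(1 − 112047) = -1/112046. Expand this rational in ℤ_13: compute digits iteratively via d_i = x_i mod 13, x_{i+1} = (x_i − d_i)/13. The first 6 digits are (1, 0, 0, 12, 3, 0).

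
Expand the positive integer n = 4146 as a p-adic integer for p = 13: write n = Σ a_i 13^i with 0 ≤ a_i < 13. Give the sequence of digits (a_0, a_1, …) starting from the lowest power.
(a_0, a_1, …) = (12, 6, 11, 1)

Repeated division by 13 gives the digits low-to-high: 4146 = 12 + 6·13^1 + 11·13^2 + 1·13^3. Digit sequence: (12, 6, 11, 1).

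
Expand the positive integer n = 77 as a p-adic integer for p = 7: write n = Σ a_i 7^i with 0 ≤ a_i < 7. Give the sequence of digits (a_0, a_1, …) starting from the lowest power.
(a_0, a_1, …) = (0, 4, 1)

Repeated division by 7 gives the digits low-to-high: 77 = 4·7^1 + 1·7^2. Digit sequence: (0, 4, 1).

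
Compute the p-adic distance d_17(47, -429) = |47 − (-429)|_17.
d_17(47, -429) = 1/17

Step 1 — x − y = 47 − (-429) = 476. Step 2 — v_17(476) = 1 (factor: 476 = (17^1 · 28); the sign does not affect v_p). Step 3 — |x − y|_17 = 17^{-1} = 1/17.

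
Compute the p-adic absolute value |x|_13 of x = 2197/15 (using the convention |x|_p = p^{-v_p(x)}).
|2197/15|_13 = 1/2197

Step 1 — compute v_13(x) by factoring powers of 13 out of the numerator and denominator: v_13(2197/15) = 3. Step 2 — apply |x|_p = p^{-v_p(x)} = 13^{-3} = 1/2197.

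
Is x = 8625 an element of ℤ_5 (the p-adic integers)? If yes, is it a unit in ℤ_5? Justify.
x ∈ ℤ_5 but not a unit; v_5(x) = 3 > 0

ℤ_5 = {x ∈ ℚ_5 : v_5(x) ≥ 0} and ℤ_5^× = {x ∈ ℤ_5 : v_5(x) = 0}. Here v_5(8625) = v_5(num) − v_5(den) = 3; compare against these criteria.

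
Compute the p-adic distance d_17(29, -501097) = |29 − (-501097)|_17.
d_17(29, -501097) = 1/83521

Step 1 — x − y = 29 − (-501097) = 501126. Step 2 — v_17(501126) = 4 (factor: 501126 = (17^4 · 6); the sign does not affect v_p). Step 3 — |x − y|_17 = 17^{-4} = 1/83521.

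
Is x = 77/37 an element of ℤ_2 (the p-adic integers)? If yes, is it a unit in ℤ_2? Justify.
x ∈ ℤ_2^× (unit); v_2(x) = 0

ℤ_2 = {x ∈ ℚ_2 : v_2(x) ≥ 0} and ℤ_2^× = {x ∈ ℤ_2 : v_2(x) = 0}. Here v_2(77/37) = v_2(num) − v_2(den) = 0; compare against these criteria.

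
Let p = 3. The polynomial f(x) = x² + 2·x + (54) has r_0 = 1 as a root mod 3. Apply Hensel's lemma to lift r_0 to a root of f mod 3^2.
r_1 = 7 (mod 9)

Hensel: r_{i+1} = r_i − f(r_i)·(f′(r_i))^{-1} mod 3^{i+2}, f′(x) = 2x + 2. Iterate:
  r_0 = 1 (mod 3)
  r_1 = 7 (mod 9)
Final: r = 7 satisfies f(r) ≡ 0 mod 3^2.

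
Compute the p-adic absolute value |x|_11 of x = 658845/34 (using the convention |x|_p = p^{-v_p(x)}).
|658845/34|_11 = 1/14641

Step 1 — compute v_11(x) by factoring powers of 11 out of the numerator and denominator: v_11(658845/34) = 4. Step 2 — apply |x|_p = p^{-v_p(x)} = 11^{-4} = 1/14641.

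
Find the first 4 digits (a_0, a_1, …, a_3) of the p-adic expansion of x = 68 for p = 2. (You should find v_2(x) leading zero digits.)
(a_0, …, a_3) = (0, 0, 1, 0)

v_2(68) = 2, so a_0 = ... = a_1 = 0. Factor out: x = 2^2 · u with u = 17 a unit in ℤ_2. Expand u iteratively via a_{v+i} = u_i mod 2, u_{i+1} = (u_i − a_{v+i})/2:
  u_0 = 17;  a_2 = 1;  u_1 = (u_0 − 1)/2 = 8
  u_1 = 8;  a_3 = 0;  u_2 = (u_1 − 0)/2 = 4
Digits: (0, 0, 1, 0).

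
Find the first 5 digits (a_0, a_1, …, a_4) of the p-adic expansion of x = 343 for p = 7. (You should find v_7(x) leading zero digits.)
(a_0, …, a_4) = (0, 0, 0, 1, 0)

v_7(343) = 3, so a_0 = ... = a_2 = 0. Factor out: x = 7^3 · u with u = 1 a unit in ℤ_7. Expand u iteratively via a_{v+i} = u_i mod 7, u_{i+1} = (u_i − a_{v+i})/7:
  u_0 = 1;  a_3 = 1;  u_1 = (u_0 − 1)/7 = 0
  u_1 = 0;  a_4 = 0;  u_2 = (u_1 − 0)/7 = 0
Digits: (0, 0, 0, 1, 0).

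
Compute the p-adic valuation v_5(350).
v_5(350) = 2

v_5(n) is the largest exponent k such that 5^k divides n. Factor out: 350 = 5^2 · 14. (Sign doesn't affect v_p.) So v_5(350) = 2.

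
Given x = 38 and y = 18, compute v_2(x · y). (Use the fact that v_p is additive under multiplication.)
v_2(684) = 2

v_p(x) = 1 (factor: 38 = 2^1 · 19); v_p(y) = 1 (factor: 18 = 2^1 · 9). Additivity: v_p(xy) = v_p(x) + v_p(y) = 1 + 1 = 2. (Direct check: xy = 684 = 2^2 · (171).)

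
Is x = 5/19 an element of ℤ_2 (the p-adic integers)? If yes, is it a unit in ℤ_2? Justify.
x ∈ ℤ_2^× (unit); v_2(x) = 0

ℤ_2 = {x ∈ ℚ_2 : v_2(x) ≥ 0} and ℤ_2^× = {x ∈ ℤ_2 : v_2(x) = 0}. Here v_2(5/19) = v_2(num) − v_2(den) = 0; compare against these criteria.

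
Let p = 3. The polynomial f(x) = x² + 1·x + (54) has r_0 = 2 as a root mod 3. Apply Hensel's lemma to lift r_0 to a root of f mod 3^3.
r_2 = 26 (mod 27)

Hensel: r_{i+1} = r_i − f(r_i)·(f′(r_i))^{-1} mod 3^{i+2}, f′(x) = 2x + 1. Iterate:
  r_0 = 2 (mod 3)
  r_1 = 8 (mod 9)
  r_2 = 26 (mod 27)
Final: r = 26 satisfies f(r) ≡ 0 mod 3^3.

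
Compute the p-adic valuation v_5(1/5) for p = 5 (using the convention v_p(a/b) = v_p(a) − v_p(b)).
v_5(1/5) = -1

Factor powers of 5 from the numerator and denominator of the reduced fraction: 1 = 5^0 · 1 and 5 = 5^1 · 1. Apply v_p(a/b) = v_p(a) − v_p(b): v_5(1/5) = 0 − 1 = -1.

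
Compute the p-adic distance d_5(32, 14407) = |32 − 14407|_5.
d_5(32, 14407) = 1/625

Step 1 — x − y = 32 − 14407 = -14375. Step 2 — v_5(-14375) = 4 (factor: -14375 = −(5^4 · 23); the sign does not affect v_p). Step 3 — |x − y|_5 = 5^{-4} = 1/625.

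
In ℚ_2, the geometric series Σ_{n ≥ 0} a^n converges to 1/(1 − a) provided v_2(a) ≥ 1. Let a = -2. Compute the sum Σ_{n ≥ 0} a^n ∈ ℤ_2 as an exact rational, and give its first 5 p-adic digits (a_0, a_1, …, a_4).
Σ a^n = 1/(1 − a) = 1/3;  first 5 digits = (1, 1, 0, 1, 0)

v_2(a) = 1 ≥ 1, so the series converges in ℤ_2 to 1/(1 − a) = 1/(1 − (-2)) = 1/3. Expand this rational in ℤ_2: compute digits iteratively via d_i = x_i mod 2, x_{i+1} = (x_i − d_i)/2. The first 5 digits are (1, 1, 0, 1, 0).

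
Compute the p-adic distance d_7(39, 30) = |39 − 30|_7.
d_7(39, 30) = 1

Step 1 — x − y = 39 − 30 = 9. Step 2 — v_7(9) = 0 (factor: 9 = (7^0 · 9); the sign does not affect v_p). Step 3 — |x − y|_7 = 7^{0} = 1.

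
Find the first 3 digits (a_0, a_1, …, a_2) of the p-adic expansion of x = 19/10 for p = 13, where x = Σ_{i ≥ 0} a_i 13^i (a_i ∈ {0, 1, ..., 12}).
(a_0, …, a_2) = (11, 11, 3)

v_13(19/10) = 0 (numerator and denominator both coprime to 13), so x ∈ ℤ_13^×. Compute digits iteratively via a_i = x_i mod 13, x_{i+1} = (x_i − a_i)/13, with x_0 = x:
  x_0 = 19/10;  a_0 = 11;  x_1 = (x_0 − 11)/13 = -7/10
  x_1 = -7/10;  a_1 = 11;  x_2 = (x_1 − 11)/13 = -9/10
  x_2 = -9/10;  a_2 = 3;  x_3 = (x_2 − 3)/13 = -3/10
Digits: (11, 11, 3).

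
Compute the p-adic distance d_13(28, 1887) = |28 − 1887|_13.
d_13(28, 1887) = 1/169

Step 1 — x − y = 28 − 1887 = -1859. Step 2 — v_13(-1859) = 2 (factor: -1859 = −(13^2 · 11); the sign does not affect v_p). Step 3 — |x − y|_13 = 13^{-2} = 1/169.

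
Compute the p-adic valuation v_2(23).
v_2(23) = 0

v_2(n) is the largest exponent k such that 2^k divides n. Factor out: 23 = 2^0 · 23. (Sign doesn't affect v_p.) So v_2(23) = 0.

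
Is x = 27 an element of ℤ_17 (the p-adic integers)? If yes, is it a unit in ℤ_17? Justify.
x ∈ ℤ_17^× (unit); v_17(x) = 0

ℤ_17 = {x ∈ ℚ_17 : v_17(x) ≥ 0} and ℤ_17^× = {x ∈ ℤ_17 : v_17(x) = 0}. Here v_17(27) = v_17(num) − v_17(den) = 0; compare against these criteria.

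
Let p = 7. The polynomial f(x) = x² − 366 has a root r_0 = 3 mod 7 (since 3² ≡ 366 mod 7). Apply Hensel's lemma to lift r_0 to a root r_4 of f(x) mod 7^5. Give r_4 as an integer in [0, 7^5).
r_4 = 7290 (mod 16807)

Hensel's recurrence: r_{i+1} = r_i − f(r_i)·(f′(r_i))^{-1} mod 7^{i+2}, with f′(x) = 2x. Iterate:
  r_0 = 3 (mod 7)
  r_1 = 38 (mod 49)
  r_2 = 87 (mod 343)
  r_3 = 87 (mod 2401)
  r_4 = 7290 (mod 16807)
Final: r_4 = 7290, and one checks f(r_4) ≡ 0 mod 7^5.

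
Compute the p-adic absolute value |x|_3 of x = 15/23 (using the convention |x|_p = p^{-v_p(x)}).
|15/23|_3 = 1/3

Step 1 — compute v_3(x) by factoring powers of 3 out of the numerator and denominator: v_3(15/23) = 1. Step 2 — apply |x|_p = p^{-v_p(x)} = 3^{-1} = 1/3.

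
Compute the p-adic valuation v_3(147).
v_3(147) = 1

v_3(n) is the largest exponent k such that 3^k divides n. Factor out: 147 = 3^1 · 49. (Sign doesn't affect v_p.) So v_3(147) = 1.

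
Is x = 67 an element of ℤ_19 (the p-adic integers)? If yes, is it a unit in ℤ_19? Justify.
x ∈ ℤ_19^× (unit); v_19(x) = 0

ℤ_19 = {x ∈ ℚ_19 : v_19(x) ≥ 0} and ℤ_19^× = {x ∈ ℤ_19 : v_19(x) = 0}. Here v_19(67) = v_19(num) − v_19(den) = 0; compare against these criteria.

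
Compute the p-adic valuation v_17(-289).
v_17(-289) = 2

v_17(n) is the largest exponent k such that 17^k divides n. Factor out: -289 = -17^2 · 1. (Sign doesn't affect v_p.) So v_17(-289) = 2.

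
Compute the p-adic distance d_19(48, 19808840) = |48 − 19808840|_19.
d_19(48, 19808840) = 1/2476099

Step 1 — x − y = 48 − 19808840 = -19808792. Step 2 — v_19(-19808792) = 5 (factor: -19808792 = −(19^5 · 8); the sign does not affect v_p). Step 3 — |x − y|_19 = 19^{-5} = 1/2476099.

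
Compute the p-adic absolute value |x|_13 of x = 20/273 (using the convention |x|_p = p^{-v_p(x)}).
|20/273|_13 = 13

Step 1 — compute v_13(x) by factoring powers of 13 out of the numerator and denominator: v_13(20/273) = -1. Step 2 — apply |x|_p = p^{-v_p(x)} = 13^{1} = 13.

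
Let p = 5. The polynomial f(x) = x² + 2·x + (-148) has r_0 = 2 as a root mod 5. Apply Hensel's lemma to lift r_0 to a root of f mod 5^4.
r_3 = 342 (mod 625)

Hensel: r_{i+1} = r_i − f(r_i)·(f′(r_i))^{-1} mod 5^{i+2}, f′(x) = 2x + 2. Iterate:
  r_0 = 2 (mod 5)
  r_1 = 17 (mod 25)
  r_2 = 92 (mod 125)
  r_3 = 342 (mod 625)
Final: r = 342 satisfies f(r) ≡ 0 mod 5^4.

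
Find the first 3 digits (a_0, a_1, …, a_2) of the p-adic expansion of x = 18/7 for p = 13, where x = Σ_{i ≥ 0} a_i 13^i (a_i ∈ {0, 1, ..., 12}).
(a_0, …, a_2) = (10, 5, 7)

v_13(18/7) = 0 (numerator and denominator both coprime to 13), so x ∈ ℤ_13^×. Compute digits iteratively via a_i = x_i mod 13, x_{i+1} = (x_i − a_i)/13, with x_0 = x:
  x_0 = 18/7;  a_0 = 10;  x_1 = (x_0 − 10)/13 = -4/7
  x_1 = -4/7;  a_1 = 5;  x_2 = (x_1 − 5)/13 = -3/7
  x_2 = -3/7;  a_2 = 7;  x_3 = (x_2 − 7)/13 = -4/7
Digits: (10, 5, 7).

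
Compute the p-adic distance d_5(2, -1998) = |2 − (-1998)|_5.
d_5(2, -1998) = 1/125

Step 1 — x − y = 2 − (-1998) = 2000. Step 2 — v_5(2000) = 3 (factor: 2000 = (5^3 · 16); the sign does not affect v_p). Step 3 — |x − y|_5 = 5^{-3} = 1/125.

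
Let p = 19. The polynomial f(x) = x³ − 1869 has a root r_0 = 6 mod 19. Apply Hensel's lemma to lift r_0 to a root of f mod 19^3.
r_2 = 994 (mod 6859)

Hensel: r_{i+1} = r_i − f(r_i)/f′(r_i) mod 19^{i+2}, where f′(x) = 3x². Iterate:
  r_0 = 6 (mod 19)
  r_1 = 272 (mod 361)
  r_2 = 994 (mod 6859)
Final: r = 994 with f(r) ≡ 0 mod 19^3.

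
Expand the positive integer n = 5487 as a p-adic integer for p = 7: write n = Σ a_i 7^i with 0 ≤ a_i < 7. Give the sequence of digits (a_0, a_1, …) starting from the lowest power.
(a_0, a_1, …) = (6, 6, 6, 1, 2)

Repeated division by 7 gives the digits low-to-high: 5487 = 6 + 6·7^1 + 6·7^2 + 1·7^3 + 2·7^4. Digit sequence: (6, 6, 6, 1, 2).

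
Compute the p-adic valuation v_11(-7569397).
v_11(-7569397) = 5

v_11(n) is the largest exponent k such that 11^k divides n. Factor out: -7569397 = -11^5 · 47. (Sign doesn't affect v_p.) So v_11(-7569397) = 5.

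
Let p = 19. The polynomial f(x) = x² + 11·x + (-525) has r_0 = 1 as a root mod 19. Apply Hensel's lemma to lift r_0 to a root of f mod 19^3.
r_2 = 5150 (mod 6859)

Hensel: r_{i+1} = r_i − f(r_i)·(f′(r_i))^{-1} mod 19^{i+2}, f′(x) = 2x + 11. Iterate:
  r_0 = 1 (mod 19)
  r_1 = 96 (mod 361)
  r_2 = 5150 (mod 6859)
Final: r = 5150 satisfies f(r) ≡ 0 mod 19^3.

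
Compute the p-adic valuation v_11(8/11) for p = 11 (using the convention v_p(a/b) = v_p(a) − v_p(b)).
v_11(8/11) = -1

Factor powers of 11 from the numerator and denominator of the reduced fraction: 8 = 11^0 · 8 and 11 = 11^1 · 1. Apply v_p(a/b) = v_p(a) − v_p(b): v_11(8/11) = 0 − 1 = -1.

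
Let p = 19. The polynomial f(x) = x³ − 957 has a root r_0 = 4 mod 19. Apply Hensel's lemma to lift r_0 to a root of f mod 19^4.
r_3 = 49803 (mod 130321)

Hensel: r_{i+1} = r_i − f(r_i)/f′(r_i) mod 19^{i+2}, where f′(x) = 3x². Iterate:
  r_0 = 4 (mod 19)
  r_1 = 346 (mod 361)
  r_2 = 1790 (mod 6859)
  r_3 = 49803 (mod 130321)
Final: r = 49803 with f(r) ≡ 0 mod 19^4.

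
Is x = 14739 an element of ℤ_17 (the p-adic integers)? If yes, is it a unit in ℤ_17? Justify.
x ∈ ℤ_17 but not a unit; v_17(x) = 3 > 0

ℤ_17 = {x ∈ ℚ_17 : v_17(x) ≥ 0} and ℤ_17^× = {x ∈ ℤ_17 : v_17(x) = 0}. Here v_17(14739) = v_17(num) − v_17(den) = 3; compare against these criteria.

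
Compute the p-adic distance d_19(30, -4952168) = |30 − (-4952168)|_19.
d_19(30, -4952168) = 1/2476099

Step 1 — x − y = 30 − (-4952168) = 4952198. Step 2 — v_19(4952198) = 5 (factor: 4952198 = (19^5 · 2); the sign does not affect v_p). Step 3 — |x − y|_19 = 19^{-5} = 1/2476099.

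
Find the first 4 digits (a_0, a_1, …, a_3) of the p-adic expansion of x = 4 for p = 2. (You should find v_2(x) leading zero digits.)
(a_0, …, a_3) = (0, 0, 1, 0)

v_2(4) = 2, so a_0 = ... = a_1 = 0. Factor out: x = 2^2 · u with u = 1 a unit in ℤ_2. Expand u iteratively via a_{v+i} = u_i mod 2, u_{i+1} = (u_i − a_{v+i})/2:
  u_0 = 1;  a_2 = 1;  u_1 = (u_0 − 1)/2 = 0
  u_1 = 0;  a_3 = 0;  u_2 = (u_1 − 0)/2 = 0
Digits: (0, 0, 1, 0).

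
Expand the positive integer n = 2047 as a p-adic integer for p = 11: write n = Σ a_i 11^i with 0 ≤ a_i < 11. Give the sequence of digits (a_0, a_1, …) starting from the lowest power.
(a_0, a_1, …) = (1, 10, 5, 1)

Repeated division by 11 gives the digits low-to-high: 2047 = 1 + 10·11^1 + 5·11^2 + 1·11^3. Digit sequence: (1, 10, 5, 1).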